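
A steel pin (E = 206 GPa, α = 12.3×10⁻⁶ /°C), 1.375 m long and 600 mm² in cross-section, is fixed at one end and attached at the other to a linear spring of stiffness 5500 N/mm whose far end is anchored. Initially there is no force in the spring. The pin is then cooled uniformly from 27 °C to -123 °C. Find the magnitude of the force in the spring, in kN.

If the spring were absent the pin would shorten by αΔT L = 12.3×10⁻⁶ × 150 × 1375 = 2.537 mm.
Let P be the tensile force in the spring. The pin extends elastically by PL/(AE) and the spring stretches by P/k; together these equal δ_free.
So P = δ_free / [L/(AE) + 1/k] = 2.537 / [ 1375/(600×206×10³) + 1/(5500) ].
P = 2.537 / 0.0001929 = 13150 N.

P ≈ 13.1 kN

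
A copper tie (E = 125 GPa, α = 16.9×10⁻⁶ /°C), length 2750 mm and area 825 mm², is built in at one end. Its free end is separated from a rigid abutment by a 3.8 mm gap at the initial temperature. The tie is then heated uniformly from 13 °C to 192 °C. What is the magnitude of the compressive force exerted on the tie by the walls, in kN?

P ≈ 169 kN

Free thermal elongation = αΔT L = 16.9×10⁻⁶ × 179 × 2750 = 8.319 mm.
After closing the 3.8 mm clearance, 8.319 − 3.8 = 4.519 mm of expansion remains to be suppressed by the wall.
So σ = E(δ_free − g)/L = 125×10³ × 4.519/2750 = 205.4 MPa.
Force on the wall = σA = 205.4 × 825 mm² = 169.5 kN.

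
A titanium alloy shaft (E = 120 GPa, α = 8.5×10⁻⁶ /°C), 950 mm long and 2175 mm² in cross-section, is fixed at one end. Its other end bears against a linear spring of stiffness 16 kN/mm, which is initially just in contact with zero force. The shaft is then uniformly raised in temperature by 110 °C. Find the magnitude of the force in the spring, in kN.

If the spring were absent the shaft would lengthen by αΔT L = 8.5×10⁻⁶ × 110 × 950 = 0.8882 mm.
With a force P in the spring, the elastic change of the shaft is PL/(AE) and that of the spring is P/k; compatibility requires their sum to equal δ_free.
P [ L/(AE) + 1/k ] = δ_free → P [ 950/(2175×120×10³) + 1/(16×10³) ] = 0.8882.
P = 0.8882 / 6.614×10⁻⁵ = 13430 N.

P ≈ 13.4 kN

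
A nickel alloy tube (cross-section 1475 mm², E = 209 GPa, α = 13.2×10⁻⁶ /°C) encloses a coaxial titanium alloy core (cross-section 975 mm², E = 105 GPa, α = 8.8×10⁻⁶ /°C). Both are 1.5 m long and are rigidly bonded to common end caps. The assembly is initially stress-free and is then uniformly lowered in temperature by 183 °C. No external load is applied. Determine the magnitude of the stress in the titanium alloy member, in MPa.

Equilibrium of a rigid end plate with no external load gives equal and opposite internal forces ±P in the two members. Since α_{nickel alloy} > α_{titanium alloy}, cooling drives the nickel alloy into tension and the titanium alloy into compression.
Compatibility of the two members (thermal + elastic change equal): (α₁ − α₂)ΔT = P·[1/(A₁E₁) + 1/(A₂E₂)].
|α₁ − α₂|·ΔT = 4.4×10⁻⁶ × 183 = 0.0008052.
1/(A₁E₁) + 1/(A₂E₂) = 1/(1475×209×10³) + 1/(975×105×10³) = 1.301×10⁻⁸ N⁻¹.
P = 0.0008052 / 1.301×10⁻⁸ = 61880 N = 61.88 kN.
σ_{titanium alloy} = P/A₂ = 61880/975 = 63.47 MPa, compressive.

σ ≈ 63.5 MPa (compressive)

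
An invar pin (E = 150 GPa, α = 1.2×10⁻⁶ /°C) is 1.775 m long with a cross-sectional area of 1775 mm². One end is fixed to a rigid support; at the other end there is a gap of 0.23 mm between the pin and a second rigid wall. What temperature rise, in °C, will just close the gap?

Contact occurs when the free expansion equals the gap: αΔT L = 0.23 mm.
ΔT = 0.23 / (1.2×10⁻⁶ × 1775) = 108 °C.

ΔT ≈ 108 °C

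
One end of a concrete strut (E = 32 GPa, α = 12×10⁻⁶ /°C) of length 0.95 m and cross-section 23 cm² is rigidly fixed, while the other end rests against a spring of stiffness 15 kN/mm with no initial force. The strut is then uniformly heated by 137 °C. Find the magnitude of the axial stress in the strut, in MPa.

If the spring were absent the strut would lengthen by αΔT L = 12×10⁻⁶ × 137 × 950 = 1.562 mm.
With a force P in the spring, the elastic change of the strut is PL/(AE) and that of the spring is P/k; compatibility requires their sum to equal δ_free.
So P = δ_free / [L/(AE) + 1/k] = 1.562 / [ 950/(2300×32×10³) + 1/(15×10³) ].
P = 1.562 / 7.957×10⁻⁵ = 19630 N.
σ = P/A = 19630/2300 = 8.533 MPa.

σ ≈ 8.53 MPa (compressive)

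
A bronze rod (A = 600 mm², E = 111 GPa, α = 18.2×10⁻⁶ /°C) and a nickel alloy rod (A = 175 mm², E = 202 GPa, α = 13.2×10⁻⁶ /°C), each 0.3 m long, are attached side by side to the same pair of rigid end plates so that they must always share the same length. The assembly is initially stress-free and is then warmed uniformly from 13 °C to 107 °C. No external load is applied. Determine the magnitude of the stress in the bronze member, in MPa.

σ ≈ 18.1 MPa (compressive)

The bronze has the larger α, so on heating it would change length more than the nickel alloy if both were free. The rigid plates force a common final length, so the bronze is put into compression and the nickel alloy into tension, with equal and opposite forces P (no external load).
Compatibility of the two members (thermal + elastic change equal): (α₁ − α₂)ΔT = P·[1/(A₁E₁) + 1/(A₂E₂)].
|α₁ − α₂|·ΔT = 5×10⁻⁶ × 94 = 0.00047.
1/(A₁E₁) + 1/(A₂E₂) = 1/(600×111×10³) + 1/(175×202×10³) = 4.33×10⁻⁸ N⁻¹.
P = 0.00047 / 4.33×10⁻⁸ = 10850 N = 10.85 kN.
σ_{bronze} = P/A₁ = 10850/600 = 18.09 MPa, compressive.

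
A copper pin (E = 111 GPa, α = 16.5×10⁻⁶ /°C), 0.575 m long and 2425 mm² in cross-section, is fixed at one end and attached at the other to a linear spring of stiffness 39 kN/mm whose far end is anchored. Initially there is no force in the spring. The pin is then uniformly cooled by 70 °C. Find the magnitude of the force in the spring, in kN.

P ≈ 23.9 kN

The unrestrained thermal change is αΔT L = 16.5×10⁻⁶ × 70 × 575 = 0.6641 mm.
Let P be the tensile force in the spring. The pin extends elastically by PL/(AE) and the spring stretches by P/k; together these equal δ_free.
So P = δ_free / [L/(AE) + 1/k] = 0.6641 / [ 575/(2425×111×10³) + 1/(39×10³) ].
P = 0.6641 / 2.778×10⁻⁵ = 23910 N.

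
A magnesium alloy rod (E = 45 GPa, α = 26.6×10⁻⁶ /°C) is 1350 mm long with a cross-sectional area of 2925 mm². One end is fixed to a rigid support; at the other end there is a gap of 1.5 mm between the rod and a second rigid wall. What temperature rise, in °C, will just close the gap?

The gap closes when αΔT L = 1.5 mm, since the rod is still unstressed at that instant.
ΔT = 1.5 / (26.6×10⁻⁶ × 1350) = 41.77 °C.

ΔT ≈ 41.8 °C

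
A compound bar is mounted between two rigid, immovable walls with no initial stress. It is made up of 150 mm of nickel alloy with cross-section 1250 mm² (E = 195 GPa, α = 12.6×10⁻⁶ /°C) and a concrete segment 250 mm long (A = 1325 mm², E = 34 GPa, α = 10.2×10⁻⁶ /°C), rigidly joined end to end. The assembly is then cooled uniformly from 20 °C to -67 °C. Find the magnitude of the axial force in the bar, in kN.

P ≈ 62.7 kN (tensile)

Free thermal contraction of the whole bar: Σ αᵢΔT Lᵢ = 12.6×10⁻⁶×87×150 + 10.2×10⁻⁶×87×250 = 0.3863 mm.
Since the ends are fixed, an axial force P builds up, equal in every segment, with P · Σ Lᵢ/(AᵢEᵢ) = δ_free.
Σ Lᵢ/(AᵢEᵢ) = 150/(1250×195×10³) + 250/(1325×34×10³) = 6.165×10⁻⁶ mm/N.
P = 0.3863 / 6.165×10⁻⁶ = 62660 N = 62.66 kN, tensile.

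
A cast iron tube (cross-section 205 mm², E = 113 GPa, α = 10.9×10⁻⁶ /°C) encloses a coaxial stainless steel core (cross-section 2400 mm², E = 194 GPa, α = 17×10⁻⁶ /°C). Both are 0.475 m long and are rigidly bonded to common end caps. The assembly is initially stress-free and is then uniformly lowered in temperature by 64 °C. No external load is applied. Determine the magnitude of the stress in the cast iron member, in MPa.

Equilibrium of a rigid end plate with no external load gives equal and opposite internal forces ±P in the two members. Since α_{stainless steel} > α_{cast iron}, cooling drives the stainless steel into tension and the cast iron into compression.
Compatibility of the two members (thermal + elastic change equal): (α₁ − α₂)ΔT = P·[1/(A₁E₁) + 1/(A₂E₂)].
|α₁ − α₂|·ΔT = 6.1×10⁻⁶ × 64 = 0.0003904.
1/(A₁E₁) + 1/(A₂E₂) = 1/(205×113×10³) + 1/(2400×194×10³) = 4.532×10⁻⁸ N⁻¹.
P = 0.0003904 / 4.532×10⁻⁸ = 8615 N = 8.615 kN.
σ_{cast iron} = P/A₁ = 8615/205 = 42.02 MPa, compressive.

σ ≈ 42 MPa (compressive)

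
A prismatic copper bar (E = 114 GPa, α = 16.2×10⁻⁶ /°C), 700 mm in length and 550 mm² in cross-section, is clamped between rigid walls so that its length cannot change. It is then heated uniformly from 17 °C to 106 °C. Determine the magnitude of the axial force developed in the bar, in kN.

P ≈ 90.4 kN (compressive)

With zero net strain, σ = E·αΔT = 114 GPa × 16.2×10⁻⁶ × 89 = 164.4 MPa.
Then P = σA = 164.4 × 550 mm² = 90.4 kN, compressive.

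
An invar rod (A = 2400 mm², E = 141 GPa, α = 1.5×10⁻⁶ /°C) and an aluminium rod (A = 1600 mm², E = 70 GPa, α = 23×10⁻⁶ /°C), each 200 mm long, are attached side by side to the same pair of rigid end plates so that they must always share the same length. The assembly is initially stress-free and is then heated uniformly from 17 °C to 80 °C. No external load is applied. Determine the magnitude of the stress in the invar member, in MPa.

σ ≈ 47.5 MPa (tensile)

Equilibrium of a rigid end plate with no external load gives equal and opposite internal forces ±P in the two members. Since α_{aluminium} > α_{invar}, heating drives the aluminium into compression and the invar into tension.
Setting the final lengths equal and cancelling L: (α₁ − α₂)ΔT = P/(A₁E₁) + P/(A₂E₂).
|α₁ − α₂|·ΔT = 21.5×10⁻⁶ × 63 = 0.001354.
1/(A₁E₁) + 1/(A₂E₂) = 1/(2400×141×10³) + 1/(1600×70×10³) = 1.188×10⁻⁸ N⁻¹.
So P = 0.001354 / 1.188×10⁻⁸ = 114 kN.
σ_{invar} = P/A₁ = 114000/2400 = 47.49 MPa, tensile.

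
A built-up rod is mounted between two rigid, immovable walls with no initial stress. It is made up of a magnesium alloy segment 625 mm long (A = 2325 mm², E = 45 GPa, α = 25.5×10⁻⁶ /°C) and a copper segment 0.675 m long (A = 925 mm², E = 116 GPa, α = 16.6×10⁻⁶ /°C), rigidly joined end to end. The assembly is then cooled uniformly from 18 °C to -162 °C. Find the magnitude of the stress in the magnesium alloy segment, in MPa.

σ ≈ 171 MPa (tensile)

With the walls removed the bar would change length by δ_free = Σ αᵢΔT Lᵢ = 25.5×10⁻⁶×180×625 + 16.6×10⁻⁶×180×675 = 4.886 mm.
The rigid supports impose zero overall length change; the single axial force P common to all segments must satisfy P Σ Lᵢ/(AᵢEᵢ) = δ_free.
Σ Lᵢ/(AᵢEᵢ) = 625/(2325×45×10³) + 675/(925×116×10³) = 1.226×10⁻⁵ mm/N.
So P = 4.886 / 1.226×10⁻⁵ = 398.4 kN, tensile.
σ_{magnesium alloy} = P / A = 398400 / 2325 = 171.3 MPa.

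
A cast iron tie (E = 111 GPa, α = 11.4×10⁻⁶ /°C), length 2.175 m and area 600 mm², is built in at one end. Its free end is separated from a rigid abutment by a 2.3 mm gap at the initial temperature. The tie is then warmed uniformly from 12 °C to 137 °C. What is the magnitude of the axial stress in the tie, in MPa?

If the wall were absent the tie would grow by αΔT L = 11.4×10⁻⁶ × 125 × 2175 = 3.099 mm.
This exceeds the 2.3 mm gap, so the wall pushes back. The portion of expansion that must be recovered elastically is δ_free − gap = 3.099 − 2.3 = 0.7994 mm.
That suppressed elongation corresponds to σ = E·Δ/L = 111×10³ × 0.7994/2175 = 40.8 MPa.

σ ≈ 40.8 MPa (compressive)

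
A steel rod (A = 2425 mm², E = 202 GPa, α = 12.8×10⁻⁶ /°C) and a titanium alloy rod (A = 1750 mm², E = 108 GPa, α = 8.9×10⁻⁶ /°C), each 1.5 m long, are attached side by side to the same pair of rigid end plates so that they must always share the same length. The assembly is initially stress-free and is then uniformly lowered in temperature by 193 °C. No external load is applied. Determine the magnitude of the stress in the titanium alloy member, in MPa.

σ ≈ 58.7 MPa (compressive)

The steel has the larger α, so on cooling it would change length more than the titanium alloy if both were free. The rigid plates force a common final length, so the steel is put into tension and the titanium alloy into compression, with equal and opposite forces P (no external load).
Equating the net (thermal + elastic) strains gives |α₁ − α₂|·ΔT = P·[1/(A₁E₁) + 1/(A₂E₂)].
|α₁ − α₂|·ΔT = 3.9×10⁻⁶ × 193 = 0.0007527.
1/(A₁E₁) + 1/(A₂E₂) = 1/(2425×202×10³) + 1/(1750×108×10³) = 7.332×10⁻⁹ N⁻¹.
So P = 0.0007527 / 7.332×10⁻⁹ = 102.7 kN.
σ_{titanium alloy} = P/A₂ = 102700/1750 = 58.66 MPa, compressive.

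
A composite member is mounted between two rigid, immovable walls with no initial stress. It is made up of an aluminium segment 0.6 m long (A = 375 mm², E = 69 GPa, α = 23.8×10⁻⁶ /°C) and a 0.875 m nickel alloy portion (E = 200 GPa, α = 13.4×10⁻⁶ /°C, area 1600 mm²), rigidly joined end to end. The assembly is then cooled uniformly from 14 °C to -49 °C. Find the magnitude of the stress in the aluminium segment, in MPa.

If the supports were absent, the total length change would be Σ αᵢΔT Lᵢ = 23.8×10⁻⁶×63×600 + 13.4×10⁻⁶×63×875 = 1.638 mm.
Since the ends are fixed, an axial force P builds up, equal in every segment, with P · Σ Lᵢ/(AᵢEᵢ) = δ_free.
The series flexibility is Σ Lᵢ/(AᵢEᵢ) = 600/(375×69×10³) + 875/(1600×200×10³) = 2.592×10⁻⁵ mm/N.
P = 1.638 / 2.592×10⁻⁵ = 63200 N = 63.2 kN, tensile.
σ_{aluminium} = P / A = 63200 / 375 = 168.5 MPa.

σ ≈ 169 MPa (tensile)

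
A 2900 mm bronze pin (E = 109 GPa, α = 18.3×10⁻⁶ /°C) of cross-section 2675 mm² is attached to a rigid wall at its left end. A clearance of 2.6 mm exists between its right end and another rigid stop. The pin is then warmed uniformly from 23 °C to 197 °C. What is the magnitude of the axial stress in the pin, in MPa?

σ ≈ 249 MPa (compressive)

If the wall were absent the pin would grow by αΔT L = 18.3×10⁻⁶ × 174 × 2900 = 9.234 mm.
This exceeds the 2.6 mm gap, so the wall pushes back. The portion of expansion that must be recovered elastically is δ_free − gap = 9.234 − 2.6 = 6.634 mm.
Compatibility: PL/(AE) = 6.634 mm, so σ = P/A = E × (6.634/2900) = 249.4 MPa.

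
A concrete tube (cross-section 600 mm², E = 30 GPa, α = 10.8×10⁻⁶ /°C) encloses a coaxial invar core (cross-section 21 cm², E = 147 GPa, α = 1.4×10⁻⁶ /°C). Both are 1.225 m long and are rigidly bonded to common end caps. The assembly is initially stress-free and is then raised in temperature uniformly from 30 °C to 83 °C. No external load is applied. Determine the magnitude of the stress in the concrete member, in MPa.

The concrete has the larger α, so on heating it would change length more than the invar if both were free. The rigid plates force a common final length, so the concrete is put into compression and the invar into tension, with equal and opposite forces P (no external load).
Setting the final lengths equal and cancelling L: (α₁ − α₂)ΔT = P/(A₁E₁) + P/(A₂E₂).
|α₁ − α₂|·ΔT = 9.4×10⁻⁶ × 53 = 0.0004982.
1/(A₁E₁) + 1/(A₂E₂) = 1/(600×30×10³) + 1/(2100×147×10³) = 5.879×10⁻⁸ N⁻¹.
So P = 0.0004982 / 5.879×10⁻⁸ = 8.474 kN.
σ_{concrete} = P/A₁ = 8474/600 = 14.12 MPa, compressive.

σ ≈ 14.1 MPa (compressive)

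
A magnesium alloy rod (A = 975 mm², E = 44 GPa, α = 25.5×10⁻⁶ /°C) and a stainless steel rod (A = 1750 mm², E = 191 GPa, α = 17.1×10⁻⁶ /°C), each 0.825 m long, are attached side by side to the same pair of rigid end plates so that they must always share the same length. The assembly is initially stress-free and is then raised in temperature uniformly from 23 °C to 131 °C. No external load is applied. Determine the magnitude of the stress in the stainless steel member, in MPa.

Equilibrium of a rigid end plate with no external load gives equal and opposite internal forces ±P in the two members. Since α_{magnesium alloy} > α_{stainless steel}, heating drives the magnesium alloy into compression and the stainless steel into tension.
Equating the net (thermal + elastic) strains gives |α₁ − α₂|·ΔT = P·[1/(A₁E₁) + 1/(A₂E₂)].
|α₁ − α₂|·ΔT = 8.4×10⁻⁶ × 108 = 0.0009072.
1/(A₁E₁) + 1/(A₂E₂) = 1/(975×44×10³) + 1/(1750×191×10³) = 2.63×10⁻⁸ N⁻¹.
P = 0.0009072 / 2.63×10⁻⁸ = 34490 N = 34.49 kN.
σ_{stainless steel} = P/A₂ = 34490/1750 = 19.71 MPa, tensile.

σ ≈ 19.7 MPa (tensile)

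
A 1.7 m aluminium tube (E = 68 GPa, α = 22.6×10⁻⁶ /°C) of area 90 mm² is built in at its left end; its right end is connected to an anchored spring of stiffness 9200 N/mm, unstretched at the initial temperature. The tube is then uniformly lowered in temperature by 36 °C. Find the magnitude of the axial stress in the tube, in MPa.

σ ≈ 39.8 MPa (tensile)

The unrestrained thermal change is αΔT L = 22.6×10⁻⁶ × 36 × 1700 = 1.383 mm.
With a force P in the spring, the elastic change of the tube is PL/(AE) and that of the spring is P/k; compatibility requires their sum to equal δ_free.
So P = δ_free / [L/(AE) + 1/k] = 1.383 / [ 1700/(90×68×10³) + 1/(9200) ].
P = 1.383 / 0.0003865 = 3579 N.
σ = P/A = 3579/90 = 39.76 MPa.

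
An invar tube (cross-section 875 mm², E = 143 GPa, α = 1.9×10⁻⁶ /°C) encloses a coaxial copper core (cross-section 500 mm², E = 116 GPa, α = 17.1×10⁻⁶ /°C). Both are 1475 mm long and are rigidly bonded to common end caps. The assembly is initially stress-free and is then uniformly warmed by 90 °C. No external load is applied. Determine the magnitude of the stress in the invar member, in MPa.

Both members must finish at the same length. With the larger α, the copper tends to over-expand; the plates restrain it, putting the copper in compression and the invar in tension. With no external load the two internal forces are equal and opposite, magnitude P.
Compatibility of the two members (thermal + elastic change equal): (α₁ − α₂)ΔT = P·[1/(A₁E₁) + 1/(A₂E₂)].
|α₁ − α₂|·ΔT = 15.2×10⁻⁶ × 90 = 0.001368.
1/(A₁E₁) + 1/(A₂E₂) = 1/(875×143×10³) + 1/(500×116×10³) = 2.523×10⁻⁸ N⁻¹.
So P = 0.001368 / 2.523×10⁻⁸ = 54.21 kN.
σ_{invar} = P/A₁ = 54210/875 = 61.96 MPa, tensile.

σ ≈ 62 MPa (tensile)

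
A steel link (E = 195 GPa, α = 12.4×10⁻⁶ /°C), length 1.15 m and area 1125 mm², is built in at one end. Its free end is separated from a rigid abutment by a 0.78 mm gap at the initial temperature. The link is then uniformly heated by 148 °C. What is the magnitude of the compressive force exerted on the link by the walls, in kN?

P ≈ 254 kN

Unrestrained expansion: δ_free = αΔT L = 12.4×10⁻⁶ × 148 × 1150 = 2.11 mm.
After closing the 0.78 mm clearance, 2.11 − 0.78 = 1.33 mm of expansion remains to be suppressed by the wall.
So σ = E(δ_free − g)/L = 195×10³ × 1.33/1150 = 225.6 MPa.
Force on the wall = σA = 225.6 × 1125 mm² = 253.8 kN.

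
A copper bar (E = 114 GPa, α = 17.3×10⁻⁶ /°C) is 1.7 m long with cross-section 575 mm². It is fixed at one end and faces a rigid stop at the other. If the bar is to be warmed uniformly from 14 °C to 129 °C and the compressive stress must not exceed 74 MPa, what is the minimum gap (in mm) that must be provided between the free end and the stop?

Free expansion if unrestrained: δ_free = αΔT L = 17.3×10⁻⁶ × 115 × 1700 = 3.382 mm.
At the allowable stress the elastic shortening the wall may impose is σL/E = 74 × 1700 / (114×10³) = 1.104 mm.
So the gap has to take up the difference, g_min = δ_free − σL/E = 3.382 − 1.104 = 2.279 mm.

g ≈ 2.28 mm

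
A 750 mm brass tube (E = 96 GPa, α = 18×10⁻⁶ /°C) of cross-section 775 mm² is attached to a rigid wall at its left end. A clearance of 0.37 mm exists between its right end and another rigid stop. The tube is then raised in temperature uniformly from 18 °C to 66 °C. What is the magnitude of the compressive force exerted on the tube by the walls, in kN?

If the wall were absent the tube would grow by αΔT L = 18×10⁻⁶ × 48 × 750 = 0.648 mm.
This exceeds the 0.37 mm gap, so the wall pushes back. The portion of expansion that must be recovered elastically is δ_free − gap = 0.648 − 0.37 = 0.278 mm.
So σ = E(δ_free − g)/L = 96×10³ × 0.278/750 = 35.58 MPa.
Force on the wall = σA = 35.58 × 775 mm² = 27.58 kN.

P ≈ 27.6 kN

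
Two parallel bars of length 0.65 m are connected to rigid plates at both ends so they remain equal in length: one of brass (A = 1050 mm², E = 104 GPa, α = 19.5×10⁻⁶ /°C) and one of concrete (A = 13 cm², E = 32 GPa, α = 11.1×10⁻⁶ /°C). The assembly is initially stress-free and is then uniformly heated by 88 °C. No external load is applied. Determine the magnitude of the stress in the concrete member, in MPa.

Both members must finish at the same length. With the larger α, the brass tends to over-expand; the plates restrain it, putting the brass in compression and the concrete in tension. With no external load the two internal forces are equal and opposite, magnitude P.
Compatibility of the two members (thermal + elastic change equal): (α₁ − α₂)ΔT = P·[1/(A₁E₁) + 1/(A₂E₂)].
|α₁ − α₂|·ΔT = 8.4×10⁻⁶ × 88 = 0.0007392.
1/(A₁E₁) + 1/(A₂E₂) = 1/(1050×104×10³) + 1/(1300×32×10³) = 3.32×10⁻⁸ N⁻¹.
P = 0.0007392 / 3.32×10⁻⁸ = 22270 N = 22.27 kN.
σ_{concrete} = P/A₂ = 22270/1300 = 17.13 MPa, tensile.

σ ≈ 17.1 MPa (tensile)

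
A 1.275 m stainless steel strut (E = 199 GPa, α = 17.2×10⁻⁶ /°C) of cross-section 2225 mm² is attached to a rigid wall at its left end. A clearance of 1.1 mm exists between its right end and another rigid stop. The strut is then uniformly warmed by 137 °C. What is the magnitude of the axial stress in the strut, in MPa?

Free thermal elongation = αΔT L = 17.2×10⁻⁶ × 137 × 1275 = 3.004 mm.
After closing the 1.1 mm clearance, 3.004 − 1.1 = 1.904 mm of expansion remains to be suppressed by the wall.
So σ = E(δ_free − g)/L = 199×10³ × 1.904/1275 = 297.2 MPa.

σ ≈ 297 MPa (compressive)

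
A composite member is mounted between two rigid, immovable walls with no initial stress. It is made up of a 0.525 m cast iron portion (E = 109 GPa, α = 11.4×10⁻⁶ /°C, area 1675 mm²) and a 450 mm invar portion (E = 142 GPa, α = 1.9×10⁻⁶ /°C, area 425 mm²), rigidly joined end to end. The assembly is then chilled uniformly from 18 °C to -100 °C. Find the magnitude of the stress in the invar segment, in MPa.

With the walls removed the bar would change length by δ_free = Σ αᵢΔT Lᵢ = 11.4×10⁻⁶×118×525 + 1.9×10⁻⁶×118×450 = 0.8071 mm.
The walls prevent any net length change, so an axial force P (same in every segment) develops. Compatibility: P · Σ Lᵢ/(AᵢEᵢ) = δ_free.
The series flexibility is Σ Lᵢ/(AᵢEᵢ) = 525/(1675×109×10³) + 450/(425×142×10³) = 1.033×10⁻⁵ mm/N.
Hence P = δ_free / Σ(L/AE) = 0.8071/1.033×10⁻⁵ = 78.12 kN (tensile).
σ_{invar} = P / A = 78120 / 425 = 183.8 MPa.

σ ≈ 184 MPa (tensile)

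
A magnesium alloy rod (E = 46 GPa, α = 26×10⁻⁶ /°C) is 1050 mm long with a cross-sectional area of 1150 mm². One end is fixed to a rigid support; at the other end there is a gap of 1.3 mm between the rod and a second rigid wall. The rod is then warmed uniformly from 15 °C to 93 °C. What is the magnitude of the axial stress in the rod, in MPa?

σ ≈ 36.3 MPa (compressive)

Unrestrained expansion: δ_free = αΔT L = 26×10⁻⁶ × 78 × 1050 = 2.129 mm.
After closing the 1.3 mm clearance, 2.129 − 1.3 = 0.8294 mm of expansion remains to be suppressed by the wall.
So σ = E(δ_free − g)/L = 46×10³ × 0.8294/1050 = 36.34 MPa.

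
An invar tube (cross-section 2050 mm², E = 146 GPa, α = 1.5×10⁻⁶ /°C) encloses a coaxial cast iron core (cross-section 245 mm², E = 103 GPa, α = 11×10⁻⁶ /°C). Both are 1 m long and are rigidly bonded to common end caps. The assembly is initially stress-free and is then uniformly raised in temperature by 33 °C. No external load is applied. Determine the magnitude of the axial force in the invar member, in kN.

P ≈ 7.3 kN (tensile in the invar)

Both members must finish at the same length. With the larger α, the cast iron tends to over-expand; the plates restrain it, putting the cast iron in compression and the invar in tension. With no external load the two internal forces are equal and opposite, magnitude P.
Setting the final lengths equal and cancelling L: (α₁ − α₂)ΔT = P/(A₁E₁) + P/(A₂E₂).
|α₁ − α₂|·ΔT = 9.5×10⁻⁶ × 33 = 0.0003135.
1/(A₁E₁) + 1/(A₂E₂) = 1/(2050×146×10³) + 1/(245×103×10³) = 4.297×10⁻⁸ N⁻¹.
So P = 0.0003135 / 4.297×10⁻⁸ = 7.296 kN.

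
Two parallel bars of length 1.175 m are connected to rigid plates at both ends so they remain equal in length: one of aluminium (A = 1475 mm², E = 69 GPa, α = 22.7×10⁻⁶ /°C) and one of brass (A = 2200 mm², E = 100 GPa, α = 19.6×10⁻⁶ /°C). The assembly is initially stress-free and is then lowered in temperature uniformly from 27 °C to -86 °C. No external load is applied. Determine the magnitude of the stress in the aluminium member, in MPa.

Both members must finish at the same length. With the larger α, the aluminium tends to over-contract; the plates restrain it, putting the aluminium in tension and the brass in compression. With no external load the two internal forces are equal and opposite, magnitude P.
Compatibility of the two members (thermal + elastic change equal): (α₁ − α₂)ΔT = P·[1/(A₁E₁) + 1/(A₂E₂)].
|α₁ − α₂|·ΔT = 3.1×10⁻⁶ × 113 = 0.0003503.
1/(A₁E₁) + 1/(A₂E₂) = 1/(1475×69×10³) + 1/(2200×100×10³) = 1.437×10⁻⁸ N⁻¹.
P = 0.0003503 / 1.437×10⁻⁸ = 24380 N = 24.38 kN.
σ_{aluminium} = P/A₁ = 24380/1475 = 16.53 MPa, tensile.

σ ≈ 16.5 MPa (tensile)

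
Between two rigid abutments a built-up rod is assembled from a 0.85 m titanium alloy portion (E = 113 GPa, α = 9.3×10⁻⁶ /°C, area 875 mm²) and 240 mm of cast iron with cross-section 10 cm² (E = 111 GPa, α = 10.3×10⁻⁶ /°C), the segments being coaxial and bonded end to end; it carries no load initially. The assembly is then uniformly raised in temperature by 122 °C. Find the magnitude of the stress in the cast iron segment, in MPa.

With the walls removed the bar would change length by δ_free = Σ αᵢΔT Lᵢ = 9.3×10⁻⁶×122×850 + 10.3×10⁻⁶×122×240 = 1.266 mm.
Since the ends are fixed, an axial force P builds up, equal in every segment, with P · Σ Lᵢ/(AᵢEᵢ) = δ_free.
The series flexibility is Σ Lᵢ/(AᵢEᵢ) = 850/(875×113×10³) + 240/(1000×111×10³) = 1.076×10⁻⁵ mm/N.
P = 1.266 / 1.076×10⁻⁵ = 117700 N = 117.7 kN, compressive.
σ_{cast iron} = P / A = 117700 / 1000 = 117.7 MPa.

σ ≈ 118 MPa (compressive)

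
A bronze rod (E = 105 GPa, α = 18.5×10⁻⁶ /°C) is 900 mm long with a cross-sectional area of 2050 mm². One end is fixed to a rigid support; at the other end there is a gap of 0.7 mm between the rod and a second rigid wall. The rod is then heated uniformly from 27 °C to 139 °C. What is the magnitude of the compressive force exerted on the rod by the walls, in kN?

Unrestrained expansion: δ_free = αΔT L = 18.5×10⁻⁶ × 112 × 900 = 1.865 mm.
After closing the 0.7 mm clearance, 1.865 − 0.7 = 1.165 mm of expansion remains to be suppressed by the wall.
That suppressed elongation corresponds to σ = E·Δ/L = 105×10³ × 1.165/900 = 135.9 MPa.
Force on the wall = σA = 135.9 × 2050 mm² = 278.6 kN.

P ≈ 279 kN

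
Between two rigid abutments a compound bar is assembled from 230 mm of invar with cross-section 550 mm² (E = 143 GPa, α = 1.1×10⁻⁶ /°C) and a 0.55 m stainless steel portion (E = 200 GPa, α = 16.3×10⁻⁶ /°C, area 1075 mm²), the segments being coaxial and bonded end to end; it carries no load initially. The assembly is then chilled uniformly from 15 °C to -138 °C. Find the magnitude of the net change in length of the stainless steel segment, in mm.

|ΔL| ≈ 0.714 mm

Free thermal contraction of the whole bar: Σ αᵢΔT Lᵢ = 1.1×10⁻⁶×153×230 + 16.3×10⁻⁶×153×550 = 1.41 mm.
The rigid supports impose zero overall length change; the single axial force P common to all segments must satisfy P Σ Lᵢ/(AᵢEᵢ) = δ_free.
The series flexibility is Σ Lᵢ/(AᵢEᵢ) = 230/(550×143×10³) + 550/(1075×200×10³) = 5.482×10⁻⁶ mm/N.
So P = 1.41 / 5.482×10⁻⁶ = 257.2 kN, tensile.
For the stainless steel segment, free thermal change = 16.3×10⁻⁶×153×550 = 1.372 mm and elastic change from P = 257200×550/(1075×200×10³) = 0.6581 mm; these oppose, so the net change is 0.714 mm (segment shortens).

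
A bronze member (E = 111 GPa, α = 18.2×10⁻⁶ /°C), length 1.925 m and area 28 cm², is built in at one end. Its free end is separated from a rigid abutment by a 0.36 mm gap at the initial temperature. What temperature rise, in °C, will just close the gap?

ΔT ≈ 10.3 °C

The gap closes when αΔT L = 0.36 mm, since the member is still unstressed at that instant.
ΔT = 0.36 / (18.2×10⁻⁶ × 1925) = 10.28 °C.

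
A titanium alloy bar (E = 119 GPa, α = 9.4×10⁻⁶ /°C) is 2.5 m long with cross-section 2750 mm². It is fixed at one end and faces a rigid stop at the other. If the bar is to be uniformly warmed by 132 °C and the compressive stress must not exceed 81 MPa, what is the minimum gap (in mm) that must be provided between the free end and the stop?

g ≈ 1.4 mm

With no wall the bar would lengthen by αΔT L = 9.4×10⁻⁶ × 132 × 2500 = 3.102 mm.
A stress of 81 MPa corresponds to the wall pushing the bar back by σL/E = 81×2500/(119×10³) = 1.702 mm.
The gap must absorb the remainder: g_min = 3.102 − 1.702 = 1.4 mm.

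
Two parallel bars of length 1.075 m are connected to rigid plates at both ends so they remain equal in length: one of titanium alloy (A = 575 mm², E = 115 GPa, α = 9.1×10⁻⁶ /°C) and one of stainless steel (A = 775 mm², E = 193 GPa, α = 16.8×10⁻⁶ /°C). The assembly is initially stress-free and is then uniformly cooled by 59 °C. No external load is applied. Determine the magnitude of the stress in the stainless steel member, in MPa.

σ ≈ 26.9 MPa (tensile)

Equilibrium of a rigid end plate with no external load gives equal and opposite internal forces ±P in the two members. Since α_{stainless steel} > α_{titanium alloy}, cooling drives the stainless steel into tension and the titanium alloy into compression.
Setting the final lengths equal and cancelling L: (α₁ − α₂)ΔT = P/(A₁E₁) + P/(A₂E₂).
|α₁ − α₂|·ΔT = 7.7×10⁻⁶ × 59 = 0.0004543.
1/(A₁E₁) + 1/(A₂E₂) = 1/(575×115×10³) + 1/(775×193×10³) = 2.181×10⁻⁸ N⁻¹.
P = 0.0004543 / 2.181×10⁻⁸ = 20830 N = 20.83 kN.
σ_{stainless steel} = P/A₂ = 20830/775 = 26.88 MPa, tensile.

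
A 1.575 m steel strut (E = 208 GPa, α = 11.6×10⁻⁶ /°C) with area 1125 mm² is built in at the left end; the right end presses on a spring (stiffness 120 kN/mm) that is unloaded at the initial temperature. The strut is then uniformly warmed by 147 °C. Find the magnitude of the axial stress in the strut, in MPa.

Free thermal expansion: δ_free = αΔT L = 11.6×10⁻⁶ × 147 × 1575 = 2.686 mm.
Let P be the compressive force at the spring. The strut shortens elastically by PL/(AE) and the spring compresses by P/k; together these equal δ_free.
So P = δ_free / [L/(AE) + 1/k] = 2.686 / [ 1575/(1125×208×10³) + 1/(120×10³) ].
P = 2.686 / 1.506×10⁻⁵ = 178300 N.
σ = P/A = 178300/1125 = 158.5 MPa.

σ ≈ 158 MPa (compressive)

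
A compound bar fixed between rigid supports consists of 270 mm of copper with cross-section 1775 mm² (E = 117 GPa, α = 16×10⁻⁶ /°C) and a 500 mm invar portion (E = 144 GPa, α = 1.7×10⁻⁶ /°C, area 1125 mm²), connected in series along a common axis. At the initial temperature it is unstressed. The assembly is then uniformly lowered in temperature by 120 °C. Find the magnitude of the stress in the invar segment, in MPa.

If the supports were absent, the total length change would be Σ αᵢΔT Lᵢ = 16×10⁻⁶×120×270 + 1.7×10⁻⁶×120×500 = 0.6204 mm.
Since the ends are fixed, an axial force P builds up, equal in every segment, with P · Σ Lᵢ/(AᵢEᵢ) = δ_free.
The series flexibility is Σ Lᵢ/(AᵢEᵢ) = 270/(1775×117×10³) + 500/(1125×144×10³) = 4.387×10⁻⁶ mm/N.
P = 0.6204 / 4.387×10⁻⁶ = 141400 N = 141.4 kN, tensile.
σ_{invar} = P / A = 141400 / 1125 = 125.7 MPa.

σ ≈ 126 MPa (tensile)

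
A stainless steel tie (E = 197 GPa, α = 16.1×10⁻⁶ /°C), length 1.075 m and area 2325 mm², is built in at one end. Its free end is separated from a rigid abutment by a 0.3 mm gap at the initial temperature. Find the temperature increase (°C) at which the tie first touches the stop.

Contact occurs when the free expansion equals the gap: αΔT L = 0.3 mm.
So ΔT = g/(αL) = 0.3/(16.1×10⁻⁶ × 1075) = 17.33 °C.

ΔT ≈ 17.3 °C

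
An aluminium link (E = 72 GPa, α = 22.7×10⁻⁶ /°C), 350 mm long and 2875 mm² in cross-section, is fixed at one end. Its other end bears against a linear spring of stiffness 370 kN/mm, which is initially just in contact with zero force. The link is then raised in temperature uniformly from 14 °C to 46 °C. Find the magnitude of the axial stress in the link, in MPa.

If the spring were absent the link would lengthen by αΔT L = 22.7×10⁻⁶ × 32 × 350 = 0.2542 mm.
Let P be the compressive force at the spring. The link shortens elastically by PL/(AE) and the spring compresses by P/k; together these equal δ_free.
P [ L/(AE) + 1/k ] = δ_free → P [ 350/(2875×72×10³) + 1/(370×10³) ] = 0.2542.
P = 0.2542 / 4.394×10⁻⁶ = 57870 N.
σ = P/A = 57870/2875 = 20.13 MPa.

σ ≈ 20.1 MPa (compressive)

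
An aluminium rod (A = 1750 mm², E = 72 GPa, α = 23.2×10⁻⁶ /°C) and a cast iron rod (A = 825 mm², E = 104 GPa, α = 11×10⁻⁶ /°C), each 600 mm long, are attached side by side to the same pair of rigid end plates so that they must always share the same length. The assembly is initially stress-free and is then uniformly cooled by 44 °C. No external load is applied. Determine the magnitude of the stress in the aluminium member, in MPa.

The aluminium has the larger α, so on cooling it would change length more than the cast iron if both were free. The rigid plates force a common final length, so the aluminium is put into tension and the cast iron into compression, with equal and opposite forces P (no external load).
Setting the final lengths equal and cancelling L: (α₁ − α₂)ΔT = P/(A₁E₁) + P/(A₂E₂).
|α₁ − α₂|·ΔT = 12.2×10⁻⁶ × 44 = 0.0005368.
1/(A₁E₁) + 1/(A₂E₂) = 1/(1750×72×10³) + 1/(825×104×10³) = 1.959×10⁻⁸ N⁻¹.
P = 0.0005368 / 1.959×10⁻⁸ = 27400 N = 27.4 kN.
σ_{aluminium} = P/A₁ = 27400/1750 = 15.66 MPa, tensile.

σ ≈ 15.7 MPa (tensile)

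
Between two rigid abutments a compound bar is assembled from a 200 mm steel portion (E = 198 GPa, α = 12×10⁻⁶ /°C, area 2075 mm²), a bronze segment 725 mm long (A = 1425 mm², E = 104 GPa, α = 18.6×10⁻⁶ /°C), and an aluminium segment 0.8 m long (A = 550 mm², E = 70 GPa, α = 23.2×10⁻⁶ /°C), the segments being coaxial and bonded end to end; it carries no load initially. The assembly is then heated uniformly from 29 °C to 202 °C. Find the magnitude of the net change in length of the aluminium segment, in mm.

If the supports were absent, the total length change would be Σ αᵢΔT Lᵢ = 12×10⁻⁶×173×200 + 18.6×10⁻⁶×173×725 + 23.2×10⁻⁶×173×800 = 5.959 mm.
The rigid supports impose zero overall length change; the single axial force P common to all segments must satisfy P Σ Lᵢ/(AᵢEᵢ) = δ_free.
The series flexibility is Σ Lᵢ/(AᵢEᵢ) = 200/(2075×198×10³) + 725/(1425×104×10³) + 800/(550×70×10³) = 2.616×10⁻⁵ mm/N.
So P = 5.959 / 2.616×10⁻⁵ = 227.8 kN, compressive.
For the aluminium segment, free thermal change = 23.2×10⁻⁶×173×800 = 3.211 mm and elastic change from P = 227800×800/(550×70×10³) = 4.734 mm; these oppose, so the net change is 1.52 mm (segment shortens).

|ΔL| ≈ 1.52 mm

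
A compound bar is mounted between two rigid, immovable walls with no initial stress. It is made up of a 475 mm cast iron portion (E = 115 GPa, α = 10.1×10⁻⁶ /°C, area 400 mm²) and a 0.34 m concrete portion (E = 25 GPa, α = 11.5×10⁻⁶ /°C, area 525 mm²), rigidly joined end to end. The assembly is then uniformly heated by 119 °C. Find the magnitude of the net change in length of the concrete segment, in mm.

If the supports were absent, the total length change would be Σ αᵢΔT Lᵢ = 10.1×10⁻⁶×119×475 + 11.5×10⁻⁶×119×340 = 1.036 mm.
Since the ends are fixed, an axial force P builds up, equal in every segment, with P · Σ Lᵢ/(AᵢEᵢ) = δ_free.
Σ Lᵢ/(AᵢEᵢ) = 475/(400×115×10³) + 340/(525×25×10³) = 3.623×10⁻⁵ mm/N.
So P = 1.036 / 3.623×10⁻⁵ = 28.6 kN, compressive.
For the concrete segment, free thermal change = 11.5×10⁻⁶×119×340 = 0.4653 mm and elastic change from P = 28600×340/(525×25×10³) = 0.7409 mm; these oppose, so the net change is 0.276 mm (segment shortens).

|ΔL| ≈ 0.276 mm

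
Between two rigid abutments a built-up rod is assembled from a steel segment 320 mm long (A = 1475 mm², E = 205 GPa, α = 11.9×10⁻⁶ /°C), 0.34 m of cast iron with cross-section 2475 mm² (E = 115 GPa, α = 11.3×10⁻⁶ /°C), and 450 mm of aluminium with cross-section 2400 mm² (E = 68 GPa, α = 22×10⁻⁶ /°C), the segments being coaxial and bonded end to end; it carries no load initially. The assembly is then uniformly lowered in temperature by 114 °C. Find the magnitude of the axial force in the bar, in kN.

If the supports were absent, the total length change would be Σ αᵢΔT Lᵢ = 11.9×10⁻⁶×114×320 + 11.3×10⁻⁶×114×340 + 22×10⁻⁶×114×450 = 2.001 mm.
The rigid supports impose zero overall length change; the single axial force P common to all segments must satisfy P Σ Lᵢ/(AᵢEᵢ) = δ_free.
Σ Lᵢ/(AᵢEᵢ) = 320/(1475×205×10³) + 340/(2475×115×10³) + 450/(2400×68×10³) = 5.01×10⁻⁶ mm/N.
Hence P = δ_free / Σ(L/AE) = 2.001/5.01×10⁻⁶ = 399.3 kN (tensile).

P ≈ 399 kN (tensile)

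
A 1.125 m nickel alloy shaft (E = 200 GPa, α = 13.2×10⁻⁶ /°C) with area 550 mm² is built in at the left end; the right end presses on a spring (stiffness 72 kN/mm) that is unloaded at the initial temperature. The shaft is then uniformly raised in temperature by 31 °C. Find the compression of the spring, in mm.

δ ≈ 0.265 mm

The unrestrained thermal change is αΔT L = 13.2×10⁻⁶ × 31 × 1125 = 0.4603 mm.
With a force P in the spring, the elastic change of the shaft is PL/(AE) and that of the spring is P/k; compatibility requires their sum to equal δ_free.
P [ L/(AE) + 1/k ] = δ_free → P [ 1125/(550×200×10³) + 1/(72×10³) ] = 0.4603.
P = 0.4603 / 2.412×10⁻⁵ = 19090 N.
Spring compression = P/k = 19090/(72×10³) = 0.2651 mm.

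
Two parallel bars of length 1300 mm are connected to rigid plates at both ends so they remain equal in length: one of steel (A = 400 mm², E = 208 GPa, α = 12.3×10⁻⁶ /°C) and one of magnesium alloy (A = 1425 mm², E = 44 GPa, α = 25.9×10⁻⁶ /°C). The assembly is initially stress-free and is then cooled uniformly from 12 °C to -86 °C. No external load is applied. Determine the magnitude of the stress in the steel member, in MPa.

σ ≈ 119 MPa (compressive)

The magnesium alloy has the larger α, so on cooling it would change length more than the steel if both were free. The rigid plates force a common final length, so the magnesium alloy is put into tension and the steel into compression, with equal and opposite forces P (no external load).
Setting the final lengths equal and cancelling L: (α₁ − α₂)ΔT = P/(A₁E₁) + P/(A₂E₂).
|α₁ − α₂|·ΔT = 13.6×10⁻⁶ × 98 = 0.001333.
1/(A₁E₁) + 1/(A₂E₂) = 1/(400×208×10³) + 1/(1425×44×10³) = 2.797×10⁻⁸ N⁻¹.
P = 0.001333 / 2.797×10⁻⁸ = 47650 N = 47.65 kN.
σ_{steel} = P/A₁ = 47650/400 = 119.1 MPa, compressive.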